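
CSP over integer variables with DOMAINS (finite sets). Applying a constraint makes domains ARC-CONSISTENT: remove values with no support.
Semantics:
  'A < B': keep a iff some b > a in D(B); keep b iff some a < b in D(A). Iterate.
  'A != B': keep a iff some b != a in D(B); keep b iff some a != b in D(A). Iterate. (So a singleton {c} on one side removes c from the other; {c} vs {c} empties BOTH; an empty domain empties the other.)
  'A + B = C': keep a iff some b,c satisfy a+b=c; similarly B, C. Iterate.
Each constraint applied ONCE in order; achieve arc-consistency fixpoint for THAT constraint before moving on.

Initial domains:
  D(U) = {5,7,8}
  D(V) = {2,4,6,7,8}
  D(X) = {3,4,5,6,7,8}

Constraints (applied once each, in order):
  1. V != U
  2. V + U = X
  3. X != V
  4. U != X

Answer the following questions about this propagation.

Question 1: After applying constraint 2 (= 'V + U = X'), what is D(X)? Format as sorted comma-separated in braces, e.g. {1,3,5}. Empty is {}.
Constraint 1 (V != U) on D(V)={2,4,6,7,8} D(U)={5,7,8}: no change
Constraint 2 (V + U = X) on D(V)={2,4,6,7,8} D(U)={5,7,8} D(X)={3,4,5,6,7,8}: V {2,4,6,7,8}->{2}; U {5,7,8}->{5}; X {3,4,5,6,7,8}->{7}
So after constraint 2: D(X) = {7}

Answer: {7}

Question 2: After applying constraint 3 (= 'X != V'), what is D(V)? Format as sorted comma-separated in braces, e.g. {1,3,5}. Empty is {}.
Answer: {2}

Derivation:
Constraint 1 (V != U) on D(V)={2,4,6,7,8} D(U)={5,7,8}: no change
Constraint 2 (V + U = X) on D(V)={2,4,6,7,8} D(U)={5,7,8} D(X)={3,4,5,6,7,8}: V {2,4,6,7,8}->{2}; U {5,7,8}->{5}; X {3,4,5,6,7,8}->{7}
Constraint 3 (X != V) on D(X)={7} D(V)={2}: no change
So after constraint 3: D(V) = {2}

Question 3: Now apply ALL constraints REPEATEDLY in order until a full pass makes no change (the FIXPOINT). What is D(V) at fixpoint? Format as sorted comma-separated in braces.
Answer: {2}

Derivation:
pass 0 (initial): D(V)={2,4,6,7,8}
pass 1: U {5,7,8}->{5}; V {2,4,6,7,8}->{2}; X {3,4,5,6,7,8}->{7}
pass 2: no change
Fixpoint after 2 passes: D(V) = {2}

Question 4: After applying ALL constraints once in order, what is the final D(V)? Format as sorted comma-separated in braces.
Constraint 1 (V != U) on D(V)={2,4,6,7,8} D(U)={5,7,8}: no change
Constraint 2 (V + U = X) on D(V)={2,4,6,7,8} D(U)={5,7,8} D(X)={3,4,5,6,7,8}: V {2,4,6,7,8}->{2}; U {5,7,8}->{5}; X {3,4,5,6,7,8}->{7}
Constraint 3 (X != V) on D(X)={7} D(V)={2}: no change
Constraint 4 (U != X) on D(U)={5} D(X)={7}: no change
So after all 4 constraints: D(V) = {2}

Answer: {2}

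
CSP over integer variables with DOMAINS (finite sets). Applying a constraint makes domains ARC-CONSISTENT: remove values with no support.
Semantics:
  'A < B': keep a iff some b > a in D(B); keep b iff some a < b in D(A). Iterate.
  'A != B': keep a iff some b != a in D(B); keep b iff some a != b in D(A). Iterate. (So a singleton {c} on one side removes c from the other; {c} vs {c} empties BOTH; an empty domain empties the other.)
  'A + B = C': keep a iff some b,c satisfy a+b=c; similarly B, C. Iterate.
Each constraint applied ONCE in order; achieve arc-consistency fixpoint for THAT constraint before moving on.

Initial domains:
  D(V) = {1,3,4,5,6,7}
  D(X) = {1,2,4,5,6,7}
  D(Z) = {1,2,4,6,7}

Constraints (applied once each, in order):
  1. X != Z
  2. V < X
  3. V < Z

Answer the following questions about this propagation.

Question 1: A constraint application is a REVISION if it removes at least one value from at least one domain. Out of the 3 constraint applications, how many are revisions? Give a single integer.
Constraint 1 (X != Z) on D(X)={1,2,4,5,6,7} D(Z)={1,2,4,6,7}: no change => not a revision
Constraint 2 (V < X) on D(V)={1,3,4,5,6,7} D(X)={1,2,4,5,6,7}: V {1,3,4,5,6,7}->{1,3,4,5,6}; X {1,2,4,5,6,7}->{2,4,5,6,7} => REVISION
Constraint 3 (V < Z) on D(V)={1,3,4,5,6} D(Z)={1,2,4,6,7}: Z {1,2,4,6,7}->{2,4,6,7} => REVISION
Total revisions = 2

Answer: 2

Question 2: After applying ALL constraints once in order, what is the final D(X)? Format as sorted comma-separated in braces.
Answer: {2,4,5,6,7}

Derivation:
Constraint 1 (X != Z) on D(X)={1,2,4,5,6,7} D(Z)={1,2,4,6,7}: no change
Constraint 2 (V < X) on D(V)={1,3,4,5,6,7} D(X)={1,2,4,5,6,7}: V {1,3,4,5,6,7}->{1,3,4,5,6}; X {1,2,4,5,6,7}->{2,4,5,6,7}
Constraint 3 (V < Z) on D(V)={1,3,4,5,6} D(Z)={1,2,4,6,7}: Z {1,2,4,6,7}->{2,4,6,7}
So after all 3 constraints: D(X) = {2,4,5,6,7}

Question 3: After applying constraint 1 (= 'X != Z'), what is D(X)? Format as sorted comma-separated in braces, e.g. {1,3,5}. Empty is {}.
Answer: {1,2,4,5,6,7}

Derivation:
Constraint 1 (X != Z) on D(X)={1,2,4,5,6,7} D(Z)={1,2,4,6,7}: no change
So after constraint 1: D(X) = {1,2,4,5,6,7}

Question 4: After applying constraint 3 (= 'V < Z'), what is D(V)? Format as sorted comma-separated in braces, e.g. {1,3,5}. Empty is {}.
Constraint 1 (X != Z) on D(X)={1,2,4,5,6,7} D(Z)={1,2,4,6,7}: no change
Constraint 2 (V < X) on D(V)={1,3,4,5,6,7} D(X)={1,2,4,5,6,7}: V {1,3,4,5,6,7}->{1,3,4,5,6}; X {1,2,4,5,6,7}->{2,4,5,6,7}
Constraint 3 (V < Z) on D(V)={1,3,4,5,6} D(Z)={1,2,4,6,7}: Z {1,2,4,6,7}->{2,4,6,7}
So after constraint 3: D(V) = {1,3,4,5,6}

Answer: {1,3,4,5,6}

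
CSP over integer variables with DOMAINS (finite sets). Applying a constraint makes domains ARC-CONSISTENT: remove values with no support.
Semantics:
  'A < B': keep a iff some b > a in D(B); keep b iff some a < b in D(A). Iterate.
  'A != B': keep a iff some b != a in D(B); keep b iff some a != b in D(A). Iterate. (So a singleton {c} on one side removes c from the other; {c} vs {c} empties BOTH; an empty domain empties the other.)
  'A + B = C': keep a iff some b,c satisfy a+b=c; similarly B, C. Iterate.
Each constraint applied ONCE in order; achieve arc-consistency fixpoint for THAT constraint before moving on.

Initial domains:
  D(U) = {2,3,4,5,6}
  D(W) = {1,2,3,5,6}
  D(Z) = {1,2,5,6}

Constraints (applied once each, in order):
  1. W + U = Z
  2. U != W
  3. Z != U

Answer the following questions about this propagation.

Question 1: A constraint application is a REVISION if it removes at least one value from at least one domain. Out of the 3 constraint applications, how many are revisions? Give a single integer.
Answer: 1

Derivation:
Constraint 1 (W + U = Z) on D(W)={1,2,3,5,6} D(U)={2,3,4,5,6} D(Z)={1,2,5,6}: W {1,2,3,5,6}->{1,2,3}; U {2,3,4,5,6}->{2,3,4,5}; Z {1,2,5,6}->{5,6} => REVISION
Constraint 2 (U != W) on D(U)={2,3,4,5} D(W)={1,2,3}: no change => not a revision
Constraint 3 (Z != U) on D(Z)={5,6} D(U)={2,3,4,5}: no change => not a revision
Total revisions = 1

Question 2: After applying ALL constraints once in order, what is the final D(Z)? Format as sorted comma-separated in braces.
Constraint 1 (W + U = Z) on D(W)={1,2,3,5,6} D(U)={2,3,4,5,6} D(Z)={1,2,5,6}: W {1,2,3,5,6}->{1,2,3}; U {2,3,4,5,6}->{2,3,4,5}; Z {1,2,5,6}->{5,6}
Constraint 2 (U != W) on D(U)={2,3,4,5} D(W)={1,2,3}: no change
Constraint 3 (Z != U) on D(Z)={5,6} D(U)={2,3,4,5}: no change
So after all 3 constraints: D(Z) = {5,6}

Answer: {5,6}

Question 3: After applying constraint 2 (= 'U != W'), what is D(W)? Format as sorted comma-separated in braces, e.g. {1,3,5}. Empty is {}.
Constraint 1 (W + U = Z) on D(W)={1,2,3,5,6} D(U)={2,3,4,5,6} D(Z)={1,2,5,6}: W {1,2,3,5,6}->{1,2,3}; U {2,3,4,5,6}->{2,3,4,5}; Z {1,2,5,6}->{5,6}
Constraint 2 (U != W) on D(U)={2,3,4,5} D(W)={1,2,3}: no change
So after constraint 2: D(W) = {1,2,3}

Answer: {1,2,3}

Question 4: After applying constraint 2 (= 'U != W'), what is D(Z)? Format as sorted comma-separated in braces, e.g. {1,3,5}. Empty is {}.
Answer: {5,6}

Derivation:
Constraint 1 (W + U = Z) on D(W)={1,2,3,5,6} D(U)={2,3,4,5,6} D(Z)={1,2,5,6}: W {1,2,3,5,6}->{1,2,3}; U {2,3,4,5,6}->{2,3,4,5}; Z {1,2,5,6}->{5,6}
Constraint 2 (U != W) on D(U)={2,3,4,5} D(W)={1,2,3}: no change
So after constraint 2: D(Z) = {5,6}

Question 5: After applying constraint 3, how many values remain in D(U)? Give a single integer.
Answer: 4

Derivation:
Constraint 1 (W + U = Z) on D(W)={1,2,3,5,6} D(U)={2,3,4,5,6} D(Z)={1,2,5,6}: W {1,2,3,5,6}->{1,2,3}; U {2,3,4,5,6}->{2,3,4,5}; Z {1,2,5,6}->{5,6}
Constraint 2 (U != W) on D(U)={2,3,4,5} D(W)={1,2,3}: no change
Constraint 3 (Z != U) on D(Z)={5,6} D(U)={2,3,4,5}: no change
So after constraint 3: D(U)={2,3,4,5}, size = 4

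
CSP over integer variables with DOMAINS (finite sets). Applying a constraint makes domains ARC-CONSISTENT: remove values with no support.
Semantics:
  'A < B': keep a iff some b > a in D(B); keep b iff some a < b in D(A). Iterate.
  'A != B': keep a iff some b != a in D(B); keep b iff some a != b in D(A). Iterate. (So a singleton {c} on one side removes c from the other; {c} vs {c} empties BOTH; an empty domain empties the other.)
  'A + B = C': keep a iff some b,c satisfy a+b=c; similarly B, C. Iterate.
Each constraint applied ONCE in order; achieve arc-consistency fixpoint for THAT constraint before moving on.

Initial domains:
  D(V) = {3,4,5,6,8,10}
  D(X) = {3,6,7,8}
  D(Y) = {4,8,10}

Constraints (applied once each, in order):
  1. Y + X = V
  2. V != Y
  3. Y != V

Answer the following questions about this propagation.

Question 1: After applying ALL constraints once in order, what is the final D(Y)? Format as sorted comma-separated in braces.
Answer: {4}

Derivation:
Constraint 1 (Y + X = V) on D(Y)={4,8,10} D(X)={3,6,7,8} D(V)={3,4,5,6,8,10}: Y {4,8,10}->{4}; X {3,6,7,8}->{6}; V {3,4,5,6,8,10}->{10}
Constraint 2 (V != Y) on D(V)={10} D(Y)={4}: no change
Constraint 3 (Y != V) on D(Y)={4} D(V)={10}: no change
So after all 3 constraints: D(Y) = {4}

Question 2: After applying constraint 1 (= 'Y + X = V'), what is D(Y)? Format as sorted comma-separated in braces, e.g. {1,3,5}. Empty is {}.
Constraint 1 (Y + X = V) on D(Y)={4,8,10} D(X)={3,6,7,8} D(V)={3,4,5,6,8,10}: Y {4,8,10}->{4}; X {3,6,7,8}->{6}; V {3,4,5,6,8,10}->{10}
So after constraint 1: D(Y) = {4}

Answer: {4}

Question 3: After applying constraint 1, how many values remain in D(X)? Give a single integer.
Constraint 1 (Y + X = V) on D(Y)={4,8,10} D(X)={3,6,7,8} D(V)={3,4,5,6,8,10}: Y {4,8,10}->{4}; X {3,6,7,8}->{6}; V {3,4,5,6,8,10}->{10}
So after constraint 1: D(X)={6}, size = 1

Answer: 1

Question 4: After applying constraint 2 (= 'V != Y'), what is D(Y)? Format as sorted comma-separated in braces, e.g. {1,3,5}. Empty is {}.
Constraint 1 (Y + X = V) on D(Y)={4,8,10} D(X)={3,6,7,8} D(V)={3,4,5,6,8,10}: Y {4,8,10}->{4}; X {3,6,7,8}->{6}; V {3,4,5,6,8,10}->{10}
Constraint 2 (V != Y) on D(V)={10} D(Y)={4}: no change
So after constraint 2: D(Y) = {4}

Answer: {4}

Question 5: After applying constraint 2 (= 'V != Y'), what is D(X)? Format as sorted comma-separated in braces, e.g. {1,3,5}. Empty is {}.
Answer: {6}

Derivation:
Constraint 1 (Y + X = V) on D(Y)={4,8,10} D(X)={3,6,7,8} D(V)={3,4,5,6,8,10}: Y {4,8,10}->{4}; X {3,6,7,8}->{6}; V {3,4,5,6,8,10}->{10}
Constraint 2 (V != Y) on D(V)={10} D(Y)={4}: no change
So after constraint 2: D(X) = {6}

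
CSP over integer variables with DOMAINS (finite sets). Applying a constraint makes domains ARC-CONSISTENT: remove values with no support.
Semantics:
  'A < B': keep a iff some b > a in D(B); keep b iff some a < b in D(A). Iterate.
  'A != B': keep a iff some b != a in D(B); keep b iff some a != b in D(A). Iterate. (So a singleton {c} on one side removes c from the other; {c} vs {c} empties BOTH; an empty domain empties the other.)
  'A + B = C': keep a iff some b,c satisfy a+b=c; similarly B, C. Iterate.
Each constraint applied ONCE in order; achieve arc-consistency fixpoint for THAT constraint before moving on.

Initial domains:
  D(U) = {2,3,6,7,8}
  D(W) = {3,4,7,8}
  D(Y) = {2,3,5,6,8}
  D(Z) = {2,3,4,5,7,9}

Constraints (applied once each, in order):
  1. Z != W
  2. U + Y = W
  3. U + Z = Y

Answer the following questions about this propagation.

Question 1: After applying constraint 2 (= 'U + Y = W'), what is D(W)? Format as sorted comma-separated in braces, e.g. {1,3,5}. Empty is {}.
Constraint 1 (Z != W) on D(Z)={2,3,4,5,7,9} D(W)={3,4,7,8}: no change
Constraint 2 (U + Y = W) on D(U)={2,3,6,7,8} D(Y)={2,3,5,6,8} D(W)={3,4,7,8}: U {2,3,6,7,8}->{2,3,6}; Y {2,3,5,6,8}->{2,5,6}; W {3,4,7,8}->{4,7,8}
So after constraint 2: D(W) = {4,7,8}

Answer: {4,7,8}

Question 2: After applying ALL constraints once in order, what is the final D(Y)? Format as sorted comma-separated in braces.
Constraint 1 (Z != W) on D(Z)={2,3,4,5,7,9} D(W)={3,4,7,8}: no change
Constraint 2 (U + Y = W) on D(U)={2,3,6,7,8} D(Y)={2,3,5,6,8} D(W)={3,4,7,8}: U {2,3,6,7,8}->{2,3,6}; Y {2,3,5,6,8}->{2,5,6}; W {3,4,7,8}->{4,7,8}
Constraint 3 (U + Z = Y) on D(U)={2,3,6} D(Z)={2,3,4,5,7,9} D(Y)={2,5,6}: U {2,3,6}->{2,3}; Z {2,3,4,5,7,9}->{2,3,4}; Y {2,5,6}->{5,6}
So after all 3 constraints: D(Y) = {5,6}

Answer: {5,6}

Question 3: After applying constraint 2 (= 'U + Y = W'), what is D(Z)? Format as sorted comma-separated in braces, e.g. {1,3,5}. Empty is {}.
Constraint 1 (Z != W) on D(Z)={2,3,4,5,7,9} D(W)={3,4,7,8}: no change
Constraint 2 (U + Y = W) on D(U)={2,3,6,7,8} D(Y)={2,3,5,6,8} D(W)={3,4,7,8}: U {2,3,6,7,8}->{2,3,6}; Y {2,3,5,6,8}->{2,5,6}; W {3,4,7,8}->{4,7,8}
So after constraint 2: D(Z) = {2,3,4,5,7,9}

Answer: {2,3,4,5,7,9}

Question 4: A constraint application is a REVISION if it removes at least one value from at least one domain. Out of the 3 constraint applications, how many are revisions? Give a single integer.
Constraint 1 (Z != W) on D(Z)={2,3,4,5,7,9} D(W)={3,4,7,8}: no change => not a revision
Constraint 2 (U + Y = W) on D(U)={2,3,6,7,8} D(Y)={2,3,5,6,8} D(W)={3,4,7,8}: U {2,3,6,7,8}->{2,3,6}; Y {2,3,5,6,8}->{2,5,6}; W {3,4,7,8}->{4,7,8} => REVISION
Constraint 3 (U + Z = Y) on D(U)={2,3,6} D(Z)={2,3,4,5,7,9} D(Y)={2,5,6}: U {2,3,6}->{2,3}; Z {2,3,4,5,7,9}->{2,3,4}; Y {2,5,6}->{5,6} => REVISION
Total revisions = 2

Answer: 2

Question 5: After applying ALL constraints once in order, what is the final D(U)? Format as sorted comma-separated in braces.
Answer: {2,3}

Derivation:
Constraint 1 (Z != W) on D(Z)={2,3,4,5,7,9} D(W)={3,4,7,8}: no change
Constraint 2 (U + Y = W) on D(U)={2,3,6,7,8} D(Y)={2,3,5,6,8} D(W)={3,4,7,8}: U {2,3,6,7,8}->{2,3,6}; Y {2,3,5,6,8}->{2,5,6}; W {3,4,7,8}->{4,7,8}
Constraint 3 (U + Z = Y) on D(U)={2,3,6} D(Z)={2,3,4,5,7,9} D(Y)={2,5,6}: U {2,3,6}->{2,3}; Z {2,3,4,5,7,9}->{2,3,4}; Y {2,5,6}->{5,6}
So after all 3 constraints: D(U) = {2,3}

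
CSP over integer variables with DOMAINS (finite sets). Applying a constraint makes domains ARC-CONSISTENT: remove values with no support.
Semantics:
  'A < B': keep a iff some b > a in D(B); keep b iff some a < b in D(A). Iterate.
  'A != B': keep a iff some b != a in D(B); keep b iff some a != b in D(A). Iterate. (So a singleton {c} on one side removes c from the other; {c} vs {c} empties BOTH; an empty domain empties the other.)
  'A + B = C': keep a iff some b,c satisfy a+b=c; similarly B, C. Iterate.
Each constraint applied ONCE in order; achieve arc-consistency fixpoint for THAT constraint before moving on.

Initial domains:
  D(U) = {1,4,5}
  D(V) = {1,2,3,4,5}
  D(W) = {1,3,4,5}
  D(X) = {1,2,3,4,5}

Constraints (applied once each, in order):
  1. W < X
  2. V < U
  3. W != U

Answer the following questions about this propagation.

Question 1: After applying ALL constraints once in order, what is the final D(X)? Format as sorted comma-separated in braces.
Answer: {2,3,4,5}

Derivation:
Constraint 1 (W < X) on D(W)={1,3,4,5} D(X)={1,2,3,4,5}: W {1,3,4,5}->{1,3,4}; X {1,2,3,4,5}->{2,3,4,5}
Constraint 2 (V < U) on D(V)={1,2,3,4,5} D(U)={1,4,5}: V {1,2,3,4,5}->{1,2,3,4}; U {1,4,5}->{4,5}
Constraint 3 (W != U) on D(W)={1,3,4} D(U)={4,5}: no change
So after all 3 constraints: D(X) = {2,3,4,5}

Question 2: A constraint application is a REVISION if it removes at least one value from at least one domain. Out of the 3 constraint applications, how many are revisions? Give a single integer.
Answer: 2

Derivation:
Constraint 1 (W < X) on D(W)={1,3,4,5} D(X)={1,2,3,4,5}: W {1,3,4,5}->{1,3,4}; X {1,2,3,4,5}->{2,3,4,5} => REVISION
Constraint 2 (V < U) on D(V)={1,2,3,4,5} D(U)={1,4,5}: V {1,2,3,4,5}->{1,2,3,4}; U {1,4,5}->{4,5} => REVISION
Constraint 3 (W != U) on D(W)={1,3,4} D(U)={4,5}: no change => not a revision
Total revisions = 2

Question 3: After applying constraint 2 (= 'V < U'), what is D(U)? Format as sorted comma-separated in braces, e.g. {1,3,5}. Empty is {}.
Answer: {4,5}

Derivation:
Constraint 1 (W < X) on D(W)={1,3,4,5} D(X)={1,2,3,4,5}: W {1,3,4,5}->{1,3,4}; X {1,2,3,4,5}->{2,3,4,5}
Constraint 2 (V < U) on D(V)={1,2,3,4,5} D(U)={1,4,5}: V {1,2,3,4,5}->{1,2,3,4}; U {1,4,5}->{4,5}
So after constraint 2: D(U) = {4,5}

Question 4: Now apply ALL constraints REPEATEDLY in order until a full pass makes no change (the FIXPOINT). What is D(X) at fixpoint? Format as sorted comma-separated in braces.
Answer: {2,3,4,5}

Derivation:
pass 0 (initial): D(X)={1,2,3,4,5}
pass 1: U {1,4,5}->{4,5}; V {1,2,3,4,5}->{1,2,3,4}; W {1,3,4,5}->{1,3,4}; X {1,2,3,4,5}->{2,3,4,5}
pass 2: no change
Fixpoint after 2 passes: D(X) = {2,3,4,5}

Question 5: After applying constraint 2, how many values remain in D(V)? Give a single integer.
Constraint 1 (W < X) on D(W)={1,3,4,5} D(X)={1,2,3,4,5}: W {1,3,4,5}->{1,3,4}; X {1,2,3,4,5}->{2,3,4,5}
Constraint 2 (V < U) on D(V)={1,2,3,4,5} D(U)={1,4,5}: V {1,2,3,4,5}->{1,2,3,4}; U {1,4,5}->{4,5}
So after constraint 2: D(V)={1,2,3,4}, size = 4

Answer: 4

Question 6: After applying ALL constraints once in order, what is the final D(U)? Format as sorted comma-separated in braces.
Answer: {4,5}

Derivation:
Constraint 1 (W < X) on D(W)={1,3,4,5} D(X)={1,2,3,4,5}: W {1,3,4,5}->{1,3,4}; X {1,2,3,4,5}->{2,3,4,5}
Constraint 2 (V < U) on D(V)={1,2,3,4,5} D(U)={1,4,5}: V {1,2,3,4,5}->{1,2,3,4}; U {1,4,5}->{4,5}
Constraint 3 (W != U) on D(W)={1,3,4} D(U)={4,5}: no change
So after all 3 constraints: D(U) = {4,5}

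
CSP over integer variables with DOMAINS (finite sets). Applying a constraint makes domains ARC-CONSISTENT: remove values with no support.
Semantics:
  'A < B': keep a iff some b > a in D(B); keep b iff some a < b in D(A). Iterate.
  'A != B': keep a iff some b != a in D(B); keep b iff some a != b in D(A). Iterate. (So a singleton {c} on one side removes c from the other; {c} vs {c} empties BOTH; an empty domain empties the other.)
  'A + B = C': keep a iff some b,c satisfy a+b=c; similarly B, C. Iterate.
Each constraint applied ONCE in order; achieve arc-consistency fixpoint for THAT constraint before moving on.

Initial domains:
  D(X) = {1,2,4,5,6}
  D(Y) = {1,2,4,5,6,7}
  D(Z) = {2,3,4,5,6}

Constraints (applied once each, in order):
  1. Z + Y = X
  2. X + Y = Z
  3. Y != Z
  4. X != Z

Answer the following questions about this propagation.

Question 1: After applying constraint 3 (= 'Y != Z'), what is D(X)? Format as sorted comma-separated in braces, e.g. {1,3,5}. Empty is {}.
Answer: {4}

Derivation:
Constraint 1 (Z + Y = X) on D(Z)={2,3,4,5,6} D(Y)={1,2,4,5,6,7} D(X)={1,2,4,5,6}: Z {2,3,4,5,6}->{2,3,4,5}; Y {1,2,4,5,6,7}->{1,2,4}; X {1,2,4,5,6}->{4,5,6}
Constraint 2 (X + Y = Z) on D(X)={4,5,6} D(Y)={1,2,4} D(Z)={2,3,4,5}: X {4,5,6}->{4}; Y {1,2,4}->{1}; Z {2,3,4,5}->{5}
Constraint 3 (Y != Z) on D(Y)={1} D(Z)={5}: no change
So after constraint 3: D(X) = {4}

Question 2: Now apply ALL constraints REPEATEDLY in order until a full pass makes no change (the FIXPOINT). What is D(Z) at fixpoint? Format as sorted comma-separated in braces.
pass 0 (initial): D(Z)={2,3,4,5,6}
pass 1: X {1,2,4,5,6}->{4}; Y {1,2,4,5,6,7}->{1}; Z {2,3,4,5,6}->{5}
pass 2: X {4}->{}; Y {1}->{}; Z {5}->{}
pass 3: no change
Fixpoint after 3 passes: D(Z) = {}

Answer: {}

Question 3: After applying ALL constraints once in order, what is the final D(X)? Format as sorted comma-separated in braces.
Answer: {4}

Derivation:
Constraint 1 (Z + Y = X) on D(Z)={2,3,4,5,6} D(Y)={1,2,4,5,6,7} D(X)={1,2,4,5,6}: Z {2,3,4,5,6}->{2,3,4,5}; Y {1,2,4,5,6,7}->{1,2,4}; X {1,2,4,5,6}->{4,5,6}
Constraint 2 (X + Y = Z) on D(X)={4,5,6} D(Y)={1,2,4} D(Z)={2,3,4,5}: X {4,5,6}->{4}; Y {1,2,4}->{1}; Z {2,3,4,5}->{5}
Constraint 3 (Y != Z) on D(Y)={1} D(Z)={5}: no change
Constraint 4 (X != Z) on D(X)={4} D(Z)={5}: no change
So after all 4 constraints: D(X) = {4}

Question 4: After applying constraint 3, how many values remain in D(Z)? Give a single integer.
Answer: 1

Derivation:
Constraint 1 (Z + Y = X) on D(Z)={2,3,4,5,6} D(Y)={1,2,4,5,6,7} D(X)={1,2,4,5,6}: Z {2,3,4,5,6}->{2,3,4,5}; Y {1,2,4,5,6,7}->{1,2,4}; X {1,2,4,5,6}->{4,5,6}
Constraint 2 (X + Y = Z) on D(X)={4,5,6} D(Y)={1,2,4} D(Z)={2,3,4,5}: X {4,5,6}->{4}; Y {1,2,4}->{1}; Z {2,3,4,5}->{5}
Constraint 3 (Y != Z) on D(Y)={1} D(Z)={5}: no change
So after constraint 3: D(Z)={5}, size = 1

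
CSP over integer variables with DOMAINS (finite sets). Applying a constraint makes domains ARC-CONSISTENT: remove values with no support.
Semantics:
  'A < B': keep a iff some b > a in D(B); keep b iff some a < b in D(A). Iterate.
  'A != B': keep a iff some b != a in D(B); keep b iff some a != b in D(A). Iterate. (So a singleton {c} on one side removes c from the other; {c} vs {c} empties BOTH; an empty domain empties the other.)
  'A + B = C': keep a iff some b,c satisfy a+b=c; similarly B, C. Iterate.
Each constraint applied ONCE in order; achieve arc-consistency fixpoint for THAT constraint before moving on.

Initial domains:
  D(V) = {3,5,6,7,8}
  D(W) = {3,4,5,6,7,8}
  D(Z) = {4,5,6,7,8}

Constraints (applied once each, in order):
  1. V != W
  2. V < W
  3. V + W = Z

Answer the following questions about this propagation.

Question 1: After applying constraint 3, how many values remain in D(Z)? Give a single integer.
Answer: 2

Derivation:
Constraint 1 (V != W) on D(V)={3,5,6,7,8} D(W)={3,4,5,6,7,8}: no change
Constraint 2 (V < W) on D(V)={3,5,6,7,8} D(W)={3,4,5,6,7,8}: V {3,5,6,7,8}->{3,5,6,7}; W {3,4,5,6,7,8}->{4,5,6,7,8}
Constraint 3 (V + W = Z) on D(V)={3,5,6,7} D(W)={4,5,6,7,8} D(Z)={4,5,6,7,8}: V {3,5,6,7}->{3}; W {4,5,6,7,8}->{4,5}; Z {4,5,6,7,8}->{7,8}
So after constraint 3: D(Z)={7,8}, size = 2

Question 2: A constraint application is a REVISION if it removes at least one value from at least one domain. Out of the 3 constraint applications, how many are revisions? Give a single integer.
Constraint 1 (V != W) on D(V)={3,5,6,7,8} D(W)={3,4,5,6,7,8}: no change => not a revision
Constraint 2 (V < W) on D(V)={3,5,6,7,8} D(W)={3,4,5,6,7,8}: V {3,5,6,7,8}->{3,5,6,7}; W {3,4,5,6,7,8}->{4,5,6,7,8} => REVISION
Constraint 3 (V + W = Z) on D(V)={3,5,6,7} D(W)={4,5,6,7,8} D(Z)={4,5,6,7,8}: V {3,5,6,7}->{3}; W {4,5,6,7,8}->{4,5}; Z {4,5,6,7,8}->{7,8} => REVISION
Total revisions = 2

Answer: 2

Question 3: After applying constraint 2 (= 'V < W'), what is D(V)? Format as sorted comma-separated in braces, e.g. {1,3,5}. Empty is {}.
Answer: {3,5,6,7}

Derivation:
Constraint 1 (V != W) on D(V)={3,5,6,7,8} D(W)={3,4,5,6,7,8}: no change
Constraint 2 (V < W) on D(V)={3,5,6,7,8} D(W)={3,4,5,6,7,8}: V {3,5,6,7,8}->{3,5,6,7}; W {3,4,5,6,7,8}->{4,5,6,7,8}
So after constraint 2: D(V) = {3,5,6,7}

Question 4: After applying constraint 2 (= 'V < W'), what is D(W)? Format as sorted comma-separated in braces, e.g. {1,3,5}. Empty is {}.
Answer: {4,5,6,7,8}

Derivation:
Constraint 1 (V != W) on D(V)={3,5,6,7,8} D(W)={3,4,5,6,7,8}: no change
Constraint 2 (V < W) on D(V)={3,5,6,7,8} D(W)={3,4,5,6,7,8}: V {3,5,6,7,8}->{3,5,6,7}; W {3,4,5,6,7,8}->{4,5,6,7,8}
So after constraint 2: D(W) = {4,5,6,7,8}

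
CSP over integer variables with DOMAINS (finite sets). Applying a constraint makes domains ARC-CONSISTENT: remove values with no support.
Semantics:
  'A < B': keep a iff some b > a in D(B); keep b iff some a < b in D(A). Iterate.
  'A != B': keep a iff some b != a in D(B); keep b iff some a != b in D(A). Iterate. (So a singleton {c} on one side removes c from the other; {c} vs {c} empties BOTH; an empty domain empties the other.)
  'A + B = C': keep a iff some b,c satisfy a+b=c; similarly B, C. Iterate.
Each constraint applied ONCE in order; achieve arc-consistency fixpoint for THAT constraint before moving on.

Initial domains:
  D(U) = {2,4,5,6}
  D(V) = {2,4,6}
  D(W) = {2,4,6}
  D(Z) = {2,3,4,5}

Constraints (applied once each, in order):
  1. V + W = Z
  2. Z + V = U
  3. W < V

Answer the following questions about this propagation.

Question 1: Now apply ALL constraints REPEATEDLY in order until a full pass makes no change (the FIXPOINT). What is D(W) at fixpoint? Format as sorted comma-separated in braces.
Answer: {}

Derivation:
pass 0 (initial): D(W)={2,4,6}
pass 1: U {2,4,5,6}->{6}; V {2,4,6}->{}; W {2,4,6}->{}; Z {2,3,4,5}->{4}
pass 2: U {6}->{}; Z {4}->{}
pass 3: no change
Fixpoint after 3 passes: D(W) = {}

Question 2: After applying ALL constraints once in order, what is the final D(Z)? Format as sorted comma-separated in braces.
Answer: {4}

Derivation:
Constraint 1 (V + W = Z) on D(V)={2,4,6} D(W)={2,4,6} D(Z)={2,3,4,5}: V {2,4,6}->{2}; W {2,4,6}->{2}; Z {2,3,4,5}->{4}
Constraint 2 (Z + V = U) on D(Z)={4} D(V)={2} D(U)={2,4,5,6}: U {2,4,5,6}->{6}
Constraint 3 (W < V) on D(W)={2} D(V)={2}: W {2}->{}; V {2}->{}
So after all 3 constraints: D(Z) = {4}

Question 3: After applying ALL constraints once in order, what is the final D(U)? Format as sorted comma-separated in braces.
Constraint 1 (V + W = Z) on D(V)={2,4,6} D(W)={2,4,6} D(Z)={2,3,4,5}: V {2,4,6}->{2}; W {2,4,6}->{2}; Z {2,3,4,5}->{4}
Constraint 2 (Z + V = U) on D(Z)={4} D(V)={2} D(U)={2,4,5,6}: U {2,4,5,6}->{6}
Constraint 3 (W < V) on D(W)={2} D(V)={2}: W {2}->{}; V {2}->{}
So after all 3 constraints: D(U) = {6}

Answer: {6}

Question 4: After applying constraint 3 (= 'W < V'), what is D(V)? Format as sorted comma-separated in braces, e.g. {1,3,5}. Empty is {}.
Answer: {}

Derivation:
Constraint 1 (V + W = Z) on D(V)={2,4,6} D(W)={2,4,6} D(Z)={2,3,4,5}: V {2,4,6}->{2}; W {2,4,6}->{2}; Z {2,3,4,5}->{4}
Constraint 2 (Z + V = U) on D(Z)={4} D(V)={2} D(U)={2,4,5,6}: U {2,4,5,6}->{6}
Constraint 3 (W < V) on D(W)={2} D(V)={2}: W {2}->{}; V {2}->{}
So after constraint 3: D(V) = {}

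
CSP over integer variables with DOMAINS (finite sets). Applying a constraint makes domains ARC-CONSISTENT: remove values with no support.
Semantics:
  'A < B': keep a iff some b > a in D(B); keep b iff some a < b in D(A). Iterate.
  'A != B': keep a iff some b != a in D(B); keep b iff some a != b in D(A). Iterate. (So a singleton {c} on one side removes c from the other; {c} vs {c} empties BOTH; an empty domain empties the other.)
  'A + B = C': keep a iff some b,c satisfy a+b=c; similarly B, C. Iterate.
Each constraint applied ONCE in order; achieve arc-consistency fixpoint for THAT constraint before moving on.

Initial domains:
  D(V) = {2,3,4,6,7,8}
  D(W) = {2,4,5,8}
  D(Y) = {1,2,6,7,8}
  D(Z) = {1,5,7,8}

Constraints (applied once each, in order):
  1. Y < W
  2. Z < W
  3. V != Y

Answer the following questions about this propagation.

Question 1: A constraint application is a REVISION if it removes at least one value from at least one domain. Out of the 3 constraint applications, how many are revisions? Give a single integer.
Answer: 2

Derivation:
Constraint 1 (Y < W) on D(Y)={1,2,6,7,8} D(W)={2,4,5,8}: Y {1,2,6,7,8}->{1,2,6,7} => REVISION
Constraint 2 (Z < W) on D(Z)={1,5,7,8} D(W)={2,4,5,8}: Z {1,5,7,8}->{1,5,7} => REVISION
Constraint 3 (V != Y) on D(V)={2,3,4,6,7,8} D(Y)={1,2,6,7}: no change => not a revision
Total revisions = 2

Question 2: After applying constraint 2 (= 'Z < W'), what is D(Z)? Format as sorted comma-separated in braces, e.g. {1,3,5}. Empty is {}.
Answer: {1,5,7}

Derivation:
Constraint 1 (Y < W) on D(Y)={1,2,6,7,8} D(W)={2,4,5,8}: Y {1,2,6,7,8}->{1,2,6,7}
Constraint 2 (Z < W) on D(Z)={1,5,7,8} D(W)={2,4,5,8}: Z {1,5,7,8}->{1,5,7}
So after constraint 2: D(Z) = {1,5,7}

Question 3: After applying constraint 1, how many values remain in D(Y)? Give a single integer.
Answer: 4

Derivation:
Constraint 1 (Y < W) on D(Y)={1,2,6,7,8} D(W)={2,4,5,8}: Y {1,2,6,7,8}->{1,2,6,7}
So after constraint 1: D(Y)={1,2,6,7}, size = 4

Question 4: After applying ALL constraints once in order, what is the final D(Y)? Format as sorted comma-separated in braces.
Constraint 1 (Y < W) on D(Y)={1,2,6,7,8} D(W)={2,4,5,8}: Y {1,2,6,7,8}->{1,2,6,7}
Constraint 2 (Z < W) on D(Z)={1,5,7,8} D(W)={2,4,5,8}: Z {1,5,7,8}->{1,5,7}
Constraint 3 (V != Y) on D(V)={2,3,4,6,7,8} D(Y)={1,2,6,7}: no change
So after all 3 constraints: D(Y) = {1,2,6,7}

Answer: {1,2,6,7}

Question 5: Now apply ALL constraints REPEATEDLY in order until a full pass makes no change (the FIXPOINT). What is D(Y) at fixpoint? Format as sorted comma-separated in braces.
pass 0 (initial): D(Y)={1,2,6,7,8}
pass 1: Y {1,2,6,7,8}->{1,2,6,7}; Z {1,5,7,8}->{1,5,7}
pass 2: no change
Fixpoint after 2 passes: D(Y) = {1,2,6,7}

Answer: {1,2,6,7}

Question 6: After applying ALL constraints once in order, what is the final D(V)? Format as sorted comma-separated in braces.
Constraint 1 (Y < W) on D(Y)={1,2,6,7,8} D(W)={2,4,5,8}: Y {1,2,6,7,8}->{1,2,6,7}
Constraint 2 (Z < W) on D(Z)={1,5,7,8} D(W)={2,4,5,8}: Z {1,5,7,8}->{1,5,7}
Constraint 3 (V != Y) on D(V)={2,3,4,6,7,8} D(Y)={1,2,6,7}: no change
So after all 3 constraints: D(V) = {2,3,4,6,7,8}

Answer: {2,3,4,6,7,8}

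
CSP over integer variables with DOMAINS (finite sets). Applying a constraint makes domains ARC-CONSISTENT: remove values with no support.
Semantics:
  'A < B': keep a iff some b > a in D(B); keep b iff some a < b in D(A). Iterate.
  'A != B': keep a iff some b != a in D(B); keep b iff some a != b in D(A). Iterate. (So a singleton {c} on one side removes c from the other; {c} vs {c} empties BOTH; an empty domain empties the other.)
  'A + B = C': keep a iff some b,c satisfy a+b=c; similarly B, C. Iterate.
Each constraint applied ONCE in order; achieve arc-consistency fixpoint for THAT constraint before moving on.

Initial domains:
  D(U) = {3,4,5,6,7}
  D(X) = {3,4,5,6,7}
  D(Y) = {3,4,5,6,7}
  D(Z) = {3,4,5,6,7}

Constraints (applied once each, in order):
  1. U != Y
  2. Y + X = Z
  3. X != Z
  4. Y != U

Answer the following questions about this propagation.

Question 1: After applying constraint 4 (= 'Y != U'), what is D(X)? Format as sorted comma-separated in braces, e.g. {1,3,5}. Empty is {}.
Answer: {3,4}

Derivation:
Constraint 1 (U != Y) on D(U)={3,4,5,6,7} D(Y)={3,4,5,6,7}: no change
Constraint 2 (Y + X = Z) on D(Y)={3,4,5,6,7} D(X)={3,4,5,6,7} D(Z)={3,4,5,6,7}: Y {3,4,5,6,7}->{3,4}; X {3,4,5,6,7}->{3,4}; Z {3,4,5,6,7}->{6,7}
Constraint 3 (X != Z) on D(X)={3,4} D(Z)={6,7}: no change
Constraint 4 (Y != U) on D(Y)={3,4} D(U)={3,4,5,6,7}: no change
So after constraint 4: D(X) = {3,4}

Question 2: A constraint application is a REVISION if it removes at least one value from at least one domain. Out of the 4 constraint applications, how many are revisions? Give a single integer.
Constraint 1 (U != Y) on D(U)={3,4,5,6,7} D(Y)={3,4,5,6,7}: no change => not a revision
Constraint 2 (Y + X = Z) on D(Y)={3,4,5,6,7} D(X)={3,4,5,6,7} D(Z)={3,4,5,6,7}: Y {3,4,5,6,7}->{3,4}; X {3,4,5,6,7}->{3,4}; Z {3,4,5,6,7}->{6,7} => REVISION
Constraint 3 (X != Z) on D(X)={3,4} D(Z)={6,7}: no change => not a revision
Constraint 4 (Y != U) on D(Y)={3,4} D(U)={3,4,5,6,7}: no change => not a revision
Total revisions = 1

Answer: 1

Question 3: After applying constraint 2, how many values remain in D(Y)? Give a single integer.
Answer: 2

Derivation:
Constraint 1 (U != Y) on D(U)={3,4,5,6,7} D(Y)={3,4,5,6,7}: no change
Constraint 2 (Y + X = Z) on D(Y)={3,4,5,6,7} D(X)={3,4,5,6,7} D(Z)={3,4,5,6,7}: Y {3,4,5,6,7}->{3,4}; X {3,4,5,6,7}->{3,4}; Z {3,4,5,6,7}->{6,7}
So after constraint 2: D(Y)={3,4}, size = 2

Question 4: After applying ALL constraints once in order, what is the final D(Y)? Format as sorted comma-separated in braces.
Answer: {3,4}

Derivation:
Constraint 1 (U != Y) on D(U)={3,4,5,6,7} D(Y)={3,4,5,6,7}: no change
Constraint 2 (Y + X = Z) on D(Y)={3,4,5,6,7} D(X)={3,4,5,6,7} D(Z)={3,4,5,6,7}: Y {3,4,5,6,7}->{3,4}; X {3,4,5,6,7}->{3,4}; Z {3,4,5,6,7}->{6,7}
Constraint 3 (X != Z) on D(X)={3,4} D(Z)={6,7}: no change
Constraint 4 (Y != U) on D(Y)={3,4} D(U)={3,4,5,6,7}: no change
So after all 4 constraints: D(Y) = {3,4}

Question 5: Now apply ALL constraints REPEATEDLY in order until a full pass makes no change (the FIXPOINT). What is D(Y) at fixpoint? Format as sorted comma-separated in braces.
Answer: {3,4}

Derivation:
pass 0 (initial): D(Y)={3,4,5,6,7}
pass 1: X {3,4,5,6,7}->{3,4}; Y {3,4,5,6,7}->{3,4}; Z {3,4,5,6,7}->{6,7}
pass 2: no change
Fixpoint after 2 passes: D(Y) = {3,4}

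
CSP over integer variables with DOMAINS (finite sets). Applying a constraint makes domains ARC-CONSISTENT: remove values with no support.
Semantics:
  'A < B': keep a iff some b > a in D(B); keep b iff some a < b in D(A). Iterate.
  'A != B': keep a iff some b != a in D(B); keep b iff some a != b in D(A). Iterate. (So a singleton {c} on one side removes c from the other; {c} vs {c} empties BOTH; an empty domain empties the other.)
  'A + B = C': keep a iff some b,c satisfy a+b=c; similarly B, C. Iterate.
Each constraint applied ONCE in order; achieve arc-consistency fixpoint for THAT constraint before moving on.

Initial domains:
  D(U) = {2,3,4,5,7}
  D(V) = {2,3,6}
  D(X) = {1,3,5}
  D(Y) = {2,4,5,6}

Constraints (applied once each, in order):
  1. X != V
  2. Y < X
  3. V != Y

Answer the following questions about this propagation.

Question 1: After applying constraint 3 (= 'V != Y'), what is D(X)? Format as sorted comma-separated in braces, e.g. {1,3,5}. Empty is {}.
Constraint 1 (X != V) on D(X)={1,3,5} D(V)={2,3,6}: no change
Constraint 2 (Y < X) on D(Y)={2,4,5,6} D(X)={1,3,5}: Y {2,4,5,6}->{2,4}; X {1,3,5}->{3,5}
Constraint 3 (V != Y) on D(V)={2,3,6} D(Y)={2,4}: no change
So after constraint 3: D(X) = {3,5}

Answer: {3,5}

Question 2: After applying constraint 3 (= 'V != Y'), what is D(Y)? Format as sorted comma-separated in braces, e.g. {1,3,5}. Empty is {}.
Answer: {2,4}

Derivation:
Constraint 1 (X != V) on D(X)={1,3,5} D(V)={2,3,6}: no change
Constraint 2 (Y < X) on D(Y)={2,4,5,6} D(X)={1,3,5}: Y {2,4,5,6}->{2,4}; X {1,3,5}->{3,5}
Constraint 3 (V != Y) on D(V)={2,3,6} D(Y)={2,4}: no change
So after constraint 3: D(Y) = {2,4}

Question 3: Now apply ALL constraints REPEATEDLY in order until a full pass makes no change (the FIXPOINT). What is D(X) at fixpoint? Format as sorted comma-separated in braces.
pass 0 (initial): D(X)={1,3,5}
pass 1: X {1,3,5}->{3,5}; Y {2,4,5,6}->{2,4}
pass 2: no change
Fixpoint after 2 passes: D(X) = {3,5}

Answer: {3,5}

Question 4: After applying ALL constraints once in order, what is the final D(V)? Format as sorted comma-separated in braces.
Answer: {2,3,6}

Derivation:
Constraint 1 (X != V) on D(X)={1,3,5} D(V)={2,3,6}: no change
Constraint 2 (Y < X) on D(Y)={2,4,5,6} D(X)={1,3,5}: Y {2,4,5,6}->{2,4}; X {1,3,5}->{3,5}
Constraint 3 (V != Y) on D(V)={2,3,6} D(Y)={2,4}: no change
So after all 3 constraints: D(V) = {2,3,6}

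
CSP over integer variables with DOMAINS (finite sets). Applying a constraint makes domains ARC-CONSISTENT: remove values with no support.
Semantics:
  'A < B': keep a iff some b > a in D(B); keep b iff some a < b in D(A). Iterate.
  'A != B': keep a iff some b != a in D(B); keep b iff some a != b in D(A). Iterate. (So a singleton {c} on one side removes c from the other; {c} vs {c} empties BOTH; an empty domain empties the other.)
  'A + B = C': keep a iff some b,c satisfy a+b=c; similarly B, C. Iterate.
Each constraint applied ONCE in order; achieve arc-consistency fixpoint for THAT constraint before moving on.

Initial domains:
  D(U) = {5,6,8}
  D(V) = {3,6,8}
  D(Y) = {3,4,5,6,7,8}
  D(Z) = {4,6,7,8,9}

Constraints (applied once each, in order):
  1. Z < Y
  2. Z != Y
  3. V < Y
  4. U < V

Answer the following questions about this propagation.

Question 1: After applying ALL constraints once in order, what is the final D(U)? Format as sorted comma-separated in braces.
Answer: {5}

Derivation:
Constraint 1 (Z < Y) on D(Z)={4,6,7,8,9} D(Y)={3,4,5,6,7,8}: Z {4,6,7,8,9}->{4,6,7}; Y {3,4,5,6,7,8}->{5,6,7,8}
Constraint 2 (Z != Y) on D(Z)={4,6,7} D(Y)={5,6,7,8}: no change
Constraint 3 (V < Y) on D(V)={3,6,8} D(Y)={5,6,7,8}: V {3,6,8}->{3,6}
Constraint 4 (U < V) on D(U)={5,6,8} D(V)={3,6}: U {5,6,8}->{5}; V {3,6}->{6}
So after all 4 constraints: D(U) = {5}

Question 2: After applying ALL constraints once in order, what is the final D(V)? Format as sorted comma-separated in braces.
Constraint 1 (Z < Y) on D(Z)={4,6,7,8,9} D(Y)={3,4,5,6,7,8}: Z {4,6,7,8,9}->{4,6,7}; Y {3,4,5,6,7,8}->{5,6,7,8}
Constraint 2 (Z != Y) on D(Z)={4,6,7} D(Y)={5,6,7,8}: no change
Constraint 3 (V < Y) on D(V)={3,6,8} D(Y)={5,6,7,8}: V {3,6,8}->{3,6}
Constraint 4 (U < V) on D(U)={5,6,8} D(V)={3,6}: U {5,6,8}->{5}; V {3,6}->{6}
So after all 4 constraints: D(V) = {6}

Answer: {6}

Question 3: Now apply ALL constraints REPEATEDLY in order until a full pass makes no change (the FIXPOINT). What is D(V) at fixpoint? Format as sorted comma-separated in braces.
Answer: {6}

Derivation:
pass 0 (initial): D(V)={3,6,8}
pass 1: U {5,6,8}->{5}; V {3,6,8}->{6}; Y {3,4,5,6,7,8}->{5,6,7,8}; Z {4,6,7,8,9}->{4,6,7}
pass 2: Y {5,6,7,8}->{7,8}
pass 3: no change
Fixpoint after 3 passes: D(V) = {6}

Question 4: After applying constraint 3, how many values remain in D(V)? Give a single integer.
Answer: 2

Derivation:
Constraint 1 (Z < Y) on D(Z)={4,6,7,8,9} D(Y)={3,4,5,6,7,8}: Z {4,6,7,8,9}->{4,6,7}; Y {3,4,5,6,7,8}->{5,6,7,8}
Constraint 2 (Z != Y) on D(Z)={4,6,7} D(Y)={5,6,7,8}: no change
Constraint 3 (V < Y) on D(V)={3,6,8} D(Y)={5,6,7,8}: V {3,6,8}->{3,6}
So after constraint 3: D(V)={3,6}, size = 2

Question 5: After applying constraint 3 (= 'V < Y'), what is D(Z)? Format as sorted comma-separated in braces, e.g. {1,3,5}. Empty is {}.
Answer: {4,6,7}

Derivation:
Constraint 1 (Z < Y) on D(Z)={4,6,7,8,9} D(Y)={3,4,5,6,7,8}: Z {4,6,7,8,9}->{4,6,7}; Y {3,4,5,6,7,8}->{5,6,7,8}
Constraint 2 (Z != Y) on D(Z)={4,6,7} D(Y)={5,6,7,8}: no change
Constraint 3 (V < Y) on D(V)={3,6,8} D(Y)={5,6,7,8}: V {3,6,8}->{3,6}
So after constraint 3: D(Z) = {4,6,7}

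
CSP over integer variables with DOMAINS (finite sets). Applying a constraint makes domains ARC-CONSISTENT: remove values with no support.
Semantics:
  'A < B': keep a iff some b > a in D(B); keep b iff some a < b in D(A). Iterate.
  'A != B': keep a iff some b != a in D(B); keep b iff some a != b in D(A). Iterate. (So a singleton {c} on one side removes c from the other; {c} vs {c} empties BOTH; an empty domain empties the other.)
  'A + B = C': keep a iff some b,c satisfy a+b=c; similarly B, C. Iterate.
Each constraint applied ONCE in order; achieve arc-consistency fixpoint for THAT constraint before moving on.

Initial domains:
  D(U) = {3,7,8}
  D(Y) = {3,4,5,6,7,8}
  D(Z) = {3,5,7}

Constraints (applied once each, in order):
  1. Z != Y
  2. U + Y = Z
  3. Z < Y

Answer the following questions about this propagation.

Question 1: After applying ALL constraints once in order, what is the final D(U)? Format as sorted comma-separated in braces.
Answer: {3}

Derivation:
Constraint 1 (Z != Y) on D(Z)={3,5,7} D(Y)={3,4,5,6,7,8}: no change
Constraint 2 (U + Y = Z) on D(U)={3,7,8} D(Y)={3,4,5,6,7,8} D(Z)={3,5,7}: U {3,7,8}->{3}; Y {3,4,5,6,7,8}->{4}; Z {3,5,7}->{7}
Constraint 3 (Z < Y) on D(Z)={7} D(Y)={4}: Z {7}->{}; Y {4}->{}
So after all 3 constraints: D(U) = {3}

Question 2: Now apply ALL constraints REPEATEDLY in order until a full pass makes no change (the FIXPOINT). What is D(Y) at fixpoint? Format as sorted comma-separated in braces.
pass 0 (initial): D(Y)={3,4,5,6,7,8}
pass 1: U {3,7,8}->{3}; Y {3,4,5,6,7,8}->{}; Z {3,5,7}->{}
pass 2: U {3}->{}
pass 3: no change
Fixpoint after 3 passes: D(Y) = {}

Answer: {}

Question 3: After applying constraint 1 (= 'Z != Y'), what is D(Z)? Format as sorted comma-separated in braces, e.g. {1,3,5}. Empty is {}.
Answer: {3,5,7}

Derivation:
Constraint 1 (Z != Y) on D(Z)={3,5,7} D(Y)={3,4,5,6,7,8}: no change
So after constraint 1: D(Z) = {3,5,7}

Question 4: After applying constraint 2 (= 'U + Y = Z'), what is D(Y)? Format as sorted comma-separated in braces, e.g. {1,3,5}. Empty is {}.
Constraint 1 (Z != Y) on D(Z)={3,5,7} D(Y)={3,4,5,6,7,8}: no change
Constraint 2 (U + Y = Z) on D(U)={3,7,8} D(Y)={3,4,5,6,7,8} D(Z)={3,5,7}: U {3,7,8}->{3}; Y {3,4,5,6,7,8}->{4}; Z {3,5,7}->{7}
So after constraint 2: D(Y) = {4}

Answer: {4}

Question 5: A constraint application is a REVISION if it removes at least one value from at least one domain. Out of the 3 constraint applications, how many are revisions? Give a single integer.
Constraint 1 (Z != Y) on D(Z)={3,5,7} D(Y)={3,4,5,6,7,8}: no change => not a revision
Constraint 2 (U + Y = Z) on D(U)={3,7,8} D(Y)={3,4,5,6,7,8} D(Z)={3,5,7}: U {3,7,8}->{3}; Y {3,4,5,6,7,8}->{4}; Z {3,5,7}->{7} => REVISION
Constraint 3 (Z < Y) on D(Z)={7} D(Y)={4}: Z {7}->{}; Y {4}->{} => REVISION
Total revisions = 2

Answer: 2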